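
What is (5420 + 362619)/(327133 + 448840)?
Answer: 368039/775973 ≈ 0.47429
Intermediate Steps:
(5420 + 362619)/(327133 + 448840) = 368039/775973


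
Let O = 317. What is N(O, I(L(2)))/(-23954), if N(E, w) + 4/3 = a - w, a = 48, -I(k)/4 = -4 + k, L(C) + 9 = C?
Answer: -4/35931 ≈ -0.00011132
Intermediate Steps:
L(C) = -9 + C
I(k) = 16 - 4*k (I(k) = -4*(-4 + k) = 16 - 4*k)
N(E, w) = 140/3 - w (N(E, w) = -4/3 + (48 - w) = 140/3 - w)
N(O, I(L(2)))/(-23954) = (140/3 - (16 - 4*(-9 + 2)))/(-23954) = (140/3 - (16 - 4*(-7)))*(-1/23954) = (140/3 - (16 + 28))*(-1/23954) = (140/3 - 1*44)*(-1/23954) = (140/3 - 44)*(-1/23954) = (8/3)*(-1/23954) = -4/35931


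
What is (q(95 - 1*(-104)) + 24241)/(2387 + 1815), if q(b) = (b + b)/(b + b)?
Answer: 12121/2101 ≈ 5.7692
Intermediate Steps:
q(b) = 1 (q(b) = (2*b)/((2*b)) = (2*b)*(1/(2*b)) = 1)
(q(95 - 1*(-104)) + 24241)/(2387 + 1815) = (1 + 24241)/(2387 + 1815) = 24242/4202 = 24242*(1/4202) = 12121/2101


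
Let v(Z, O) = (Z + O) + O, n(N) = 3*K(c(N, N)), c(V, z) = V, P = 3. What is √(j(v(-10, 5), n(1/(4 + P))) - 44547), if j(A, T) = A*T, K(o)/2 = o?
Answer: I*√44547 ≈ 211.06*I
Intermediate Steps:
K(o) = 2*o
n(N) = 6*N (n(N) = 3*(2*N) = 6*N)
v(Z, O) = Z + 2*O (v(Z, O) = (O + Z) + O = Z + 2*O)
√(j(v(-10, 5), n(1/(4 + P))) - 44547) = √((-10 + 2*5)*(6/(4 + 3)) - 44547) = √((-10 + 10)*(6/7) - 44547) = √(0*(6*(⅐)) - 44547) = √(0*(6/7) - 44547) = √(0 - 44547) = √(-44547) = I*√44547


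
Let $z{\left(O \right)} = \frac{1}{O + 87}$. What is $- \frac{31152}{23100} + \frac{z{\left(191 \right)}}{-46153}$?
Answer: $- \frac{3028006199}{2245343450} \approx -1.3486$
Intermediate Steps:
$z{\left(O \right)} = \frac{1}{87 + O}$
$- \frac{31152}{23100} + \frac{z{\left(191 \right)}}{-46153} = - \frac{31152}{23100} + \frac{1}{\left(87 + 191\right) \left(-46153\right)} = \left(-31152\right) \frac{1}{23100} + \frac{1}{278} \left(- \frac{1}{46153}\right) = - \frac{236}{175} + \frac{1}{278} \left(- \frac{1}{46153}\right) = - \frac{236}{175} - \frac{1}{12830534} = - \frac{3028006199}{2245343450}$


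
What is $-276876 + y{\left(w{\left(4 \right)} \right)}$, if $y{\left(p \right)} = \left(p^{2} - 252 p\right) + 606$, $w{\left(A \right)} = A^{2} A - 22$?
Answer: $-285090$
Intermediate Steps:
$w{\left(A \right)} = -22 + A^{3}$ ($w{\left(A \right)} = A^{3} - 22 = -22 + A^{3}$)
$y{\left(p \right)} = 606 + p^{2} - 252 p$
$-276876 + y{\left(w{\left(4 \right)} \right)} = -276876 + \left(606 + \left(-22 + 4^{3}\right)^{2} - 252 \left(-22 + 4^{3}\right)\right) = -276876 + \left(606 + \left(-22 + 64\right)^{2} - 252 \left(-22 + 64\right)\right) = -276876 + \left(606 + 42^{2} - 10584\right) = -276876 + \left(606 + 1764 - 10584\right) = -276876 - 8214 = -285090$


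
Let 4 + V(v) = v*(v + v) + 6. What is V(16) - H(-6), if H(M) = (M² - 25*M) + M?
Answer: 334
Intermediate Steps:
V(v) = 2 + 2*v² (V(v) = -4 + (v*(v + v) + 6) = -4 + (v*(2*v) + 6) = -4 + (2*v² + 6) = -4 + (6 + 2*v²) = 2 + 2*v²)
H(M) = M² - 24*M
V(16) - H(-6) = (2 + 2*16²) - (-6)*(-24 - 6) = (2 + 2*256) - (-6)*(-30) = (2 + 512) - 1*180 = 514 - 180 = 334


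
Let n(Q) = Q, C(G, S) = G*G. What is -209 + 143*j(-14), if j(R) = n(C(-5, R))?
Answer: 3366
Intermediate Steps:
C(G, S) = G²
j(R) = 25 (j(R) = (-5)² = 25)
-209 + 143*j(-14) = -209 + 143*25 = -209 + 3575 = 3366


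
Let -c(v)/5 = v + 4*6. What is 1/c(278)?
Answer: -1/1510 ≈ -0.00066225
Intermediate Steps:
c(v) = -120 - 5*v (c(v) = -5*(v + 4*6) = -5*(v + 24) = -5*(24 + v) = -120 - 5*v)
1/c(278) = 1/(-120 - 5*278) = 1/(-120 - 1390) = 1/(-1510) = -1/1510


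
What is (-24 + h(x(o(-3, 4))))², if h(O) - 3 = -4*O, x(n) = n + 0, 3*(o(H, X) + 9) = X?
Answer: 841/9 ≈ 93.444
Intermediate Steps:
o(H, X) = -9 + X/3
x(n) = n
h(O) = 3 - 4*O
(-24 + h(x(o(-3, 4))))² = (-24 + (3 - 4*(-9 + (⅓)*4)))² = (-24 + (3 - 4*(-9 + 4/3)))² = (-24 + (3 - 4*(-23/3)))² = (-24 + (3 + 92/3))² = (-24 + 101/3)² = (29/3)² = 841/9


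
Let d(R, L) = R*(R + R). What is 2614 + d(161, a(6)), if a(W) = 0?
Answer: 54456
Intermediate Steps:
d(R, L) = 2*R² (d(R, L) = R*(2*R) = 2*R²)
2614 + d(161, a(6)) = 2614 + 2*161² = 2614 + 2*25921 = 2614 + 51842 = 54456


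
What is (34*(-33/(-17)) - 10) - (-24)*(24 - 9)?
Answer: 416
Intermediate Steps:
(34*(-33/(-17)) - 10) - (-24)*(24 - 9) = (34*(-33*(-1/17)) - 10) - (-24)*15 = (34*(33/17) - 10) - 1*(-360) = (66 - 10) + 360 = 56 + 360 = 416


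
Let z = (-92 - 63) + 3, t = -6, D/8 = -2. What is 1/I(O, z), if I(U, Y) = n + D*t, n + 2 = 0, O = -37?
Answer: 1/94 ≈ 0.010638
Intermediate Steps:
D = -16 (D = 8*(-2) = -16)
n = -2 (n = -2 + 0 = -2)
z = -152 (z = -155 + 3 = -152)
I(U, Y) = 94 (I(U, Y) = -2 - 16*(-6) = -2 + 96 = 94)
1/I(O, z) = 1/94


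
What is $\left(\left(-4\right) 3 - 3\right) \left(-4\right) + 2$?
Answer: $62$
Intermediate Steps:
$\left(\left(-4\right) 3 - 3\right) \left(-4\right) + 2 = \left(-12 - 3\right) \left(-4\right) + 2 = \left(-15\right) \left(-4\right) + 2 = 60 + 2 = 62$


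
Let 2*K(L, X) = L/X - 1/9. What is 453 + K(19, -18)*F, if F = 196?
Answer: 1016/3 ≈ 338.67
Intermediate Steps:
K(L, X) = -1/18 + L/(2*X) (K(L, X) = (L/X - 1/9)/2 = (-1/9 + L/X)/2 = -1/18 + L/(2*X))
453 + K(19, -18)*F = 453 + ((1/18)*(-1*(-18) + 9*19)/(-18))*196 = 453 + ((1/18)*(-1/18)*(18 + 171))*196 = 453 + ((1/18)*(-1/18)*189)*196 = 453 - 7/12*196 = 453 - 343/3 = 1016/3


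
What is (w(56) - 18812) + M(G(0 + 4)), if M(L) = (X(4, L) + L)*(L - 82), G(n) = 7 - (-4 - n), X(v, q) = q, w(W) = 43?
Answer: -20779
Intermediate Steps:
G(n) = 11 + n (G(n) = 7 + (4 + n) = 11 + n)
M(L) = 2*L*(-82 + L) (M(L) = (L + L)*(L - 82) = (2*L)*(-82 + L) = 2*L*(-82 + L))
(w(56) - 18812) + M(G(0 + 4)) = (43 - 18812) + 2*(11 + (0 + 4))*(-82 + (11 + (0 + 4))) = -18769 + 2*(11 + 4)*(-82 + (11 + 4)) = -18769 + 2*15*(-82 + 15) = -18769 + 2*15*(-67) = -18769 - 2010 = -20779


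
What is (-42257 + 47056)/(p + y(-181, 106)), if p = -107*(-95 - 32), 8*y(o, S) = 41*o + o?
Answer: 19196/50555 ≈ 0.37971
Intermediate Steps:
y(o, S) = 21*o/4 (y(o, S) = (41*o + o)/8 = (42*o)/8 = 21*o/4)
p = 13589 (p = -107*(-127) = 13589)
(-42257 + 47056)/(p + y(-181, 106)) = (-42257 + 47056)/(13589 + (21/4)*(-181)) = 4799/(13589 - 3801/4) = 4799/(50555/4) = 4799*(4/50555) = 19196/50555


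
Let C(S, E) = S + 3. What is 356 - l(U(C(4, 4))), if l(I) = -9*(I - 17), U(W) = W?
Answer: 266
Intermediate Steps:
C(S, E) = 3 + S
l(I) = 153 - 9*I (l(I) = -9*(-17 + I) = 153 - 9*I)
356 - l(U(C(4, 4))) = 356 - (153 - 9*(3 + 4)) = 356 - (153 - 9*7) = 356 - (153 - 63) = 356 - 1*90 = 356 - 90 = 266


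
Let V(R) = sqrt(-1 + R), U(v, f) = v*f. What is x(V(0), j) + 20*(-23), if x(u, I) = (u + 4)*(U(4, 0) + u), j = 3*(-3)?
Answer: -461 + 4*I ≈ -461.0 + 4.0*I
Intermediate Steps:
U(v, f) = f*v
j = -9
x(u, I) = u*(4 + u) (x(u, I) = (u + 4)*(0*4 + u) = (4 + u)*(0 + u) = (4 + u)*u = u*(4 + u))
x(V(0), j) + 20*(-23) = sqrt(-1 + 0)*(4 + sqrt(-1 + 0)) + 20*(-23) = sqrt(-1)*(4 + sqrt(-1)) - 460 = I*(4 + I) - 460 = -460 + I*(4 + I)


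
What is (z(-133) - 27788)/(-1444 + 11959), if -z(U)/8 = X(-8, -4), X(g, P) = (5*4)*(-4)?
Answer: -27148/10515 ≈ -2.5818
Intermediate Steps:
X(g, P) = -80 (X(g, P) = 20*(-4) = -80)
z(U) = 640 (z(U) = -8*(-80) = 640)
(z(-133) - 27788)/(-1444 + 11959) = (640 - 27788)/(-1444 + 11959) = -27148/10515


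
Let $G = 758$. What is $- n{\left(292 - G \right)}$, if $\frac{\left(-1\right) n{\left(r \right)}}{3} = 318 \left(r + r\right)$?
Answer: $-889128$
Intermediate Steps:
$n{\left(r \right)} = - 1908 r$ ($n{\left(r \right)} = - 3 \cdot 318 \left(r + r\right) = - 3 \cdot 318 \cdot 2 r = - 3 \cdot 636 r = - 1908 r$)
$- n{\left(292 - G \right)} = - \left(-1908\right) \left(292 - 758\right) = - \left(-1908\right) \left(-466\right) = \left(-1\right) 889128 = -889128$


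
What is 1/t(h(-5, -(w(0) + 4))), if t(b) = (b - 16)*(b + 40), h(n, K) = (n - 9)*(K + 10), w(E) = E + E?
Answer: 1/4400 ≈ 0.00022727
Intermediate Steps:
w(E) = 2*E
h(n, K) = (-9 + n)*(10 + K)
t(b) = (-16 + b)*(40 + b)
1/t(h(-5, -(w(0) + 4))) = 1/(-640 + (-90 - (-9)*(2*0 + 4) + 10*(-5) - (2*0 + 4)*(-5))² + 24*(-90 - (-9)*(2*0 + 4) + 10*(-5) - (2*0 + 4)*(-5))) = 1/(-640 + (-90 - (-9)*(0 + 4) - 50 - (0 + 4)*(-5))² + 24*(-90 - (-9)*(0 + 4) - 50 - (0 + 4)*(-5))) = 1/(-640 + (-90 - (-9)*4 - 50 - 1*4*(-5))² + 24*(-90 - (-9)*4 - 50 - 1*4*(-5))) = 1/(-640 + (-90 - 9*(-4) - 50 - 4*(-5))² + 24*(-90 - 9*(-4) - 50 - 4*(-5))) = 1/(-640 + (-90 + 36 - 50 + 20)² + 24*(-90 + 36 - 50 + 20)) = 1/(-640 + (-84)² + 24*(-84)) = 1/(-640 + 7056 - 2016) = 1/4400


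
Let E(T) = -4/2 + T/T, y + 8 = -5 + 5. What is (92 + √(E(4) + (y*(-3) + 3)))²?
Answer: (92 + √26)² ≈ 9428.2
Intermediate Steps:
y = -8 (y = -8 + (-5 + 5) = -8 + 0 = -8)
E(T) = -1 (E(T) = -4*½ + 1 = -2 + 1 = -1)
(92 + √(E(4) + (y*(-3) + 3)))² = (92 + √(-1 + (-8*(-3) + 3)))² = (92 + √(-1 + (24 + 3)))² = (92 + √(-1 + 27))² = (92 + √26)²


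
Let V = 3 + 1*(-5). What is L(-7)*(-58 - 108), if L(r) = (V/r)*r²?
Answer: -2324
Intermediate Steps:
V = -2 (V = 3 - 5 = -2)
L(r) = -2*r (L(r) = (-2/r)*r² = -2*r)
L(-7)*(-58 - 108) = (-2*(-7))*(-58 - 108) = 14*(-166) = -2324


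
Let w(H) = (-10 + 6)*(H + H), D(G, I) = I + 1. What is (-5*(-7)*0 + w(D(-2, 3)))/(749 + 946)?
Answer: -32/1695 ≈ -0.018879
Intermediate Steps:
D(G, I) = 1 + I
w(H) = -8*H
(-5*(-7)*0 + w(D(-2, 3)))/(749 + 946) = (-5*(-7)*0 - 8*(1 + 3))/(749 + 946) = (35*0 - 8*4)/1695 = (0 - 32)/1695 = (1/1695)*(-32) = -32/1695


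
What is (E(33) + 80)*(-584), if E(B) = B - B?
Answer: -46720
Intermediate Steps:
E(B) = 0
(E(33) + 80)*(-584) = (0 + 80)*(-584) = 80*(-584) = -46720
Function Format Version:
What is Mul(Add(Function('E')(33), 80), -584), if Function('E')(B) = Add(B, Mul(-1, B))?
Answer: -46720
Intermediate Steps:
Function('E')(B) = 0
Mul(Add(Function('E')(33), 80), -584) = Mul(Add(0, 80), -584) = Mul(80, -584) = -46720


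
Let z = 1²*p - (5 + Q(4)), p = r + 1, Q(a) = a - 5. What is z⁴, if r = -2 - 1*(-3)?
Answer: 16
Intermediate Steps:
r = 1 (r = -2 + 3 = 1)
Q(a) = -5 + a
p = 2 (p = 1 + 1 = 2)
z = -2 (z = 1²*2 - (5 + (-5 + 4)) = 1*2 - (5 - 1) = 2 - 1*4 = 2 - 4 = -2)
z⁴ = (-2)⁴ = 16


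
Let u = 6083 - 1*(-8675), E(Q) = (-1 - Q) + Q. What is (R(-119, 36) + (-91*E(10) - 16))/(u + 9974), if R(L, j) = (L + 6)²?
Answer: 3211/6183 ≈ 0.51933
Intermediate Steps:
R(L, j) = (6 + L)²
E(Q) = -1
u = 14758 (u = 6083 + 8675 = 14758)
(R(-119, 36) + (-91*E(10) - 16))/(u + 9974) = ((6 - 119)² + (-91*(-1) - 16))/(14758 + 9974) = ((-113)² + (91 - 16))/24732 = (12769 + 75)*(1/24732) = 12844*(1/24732) = 3211/6183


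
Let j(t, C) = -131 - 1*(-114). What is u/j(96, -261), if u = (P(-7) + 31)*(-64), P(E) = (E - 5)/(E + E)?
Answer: 14272/119 ≈ 119.93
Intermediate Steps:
j(t, C) = -17 (j(t, C) = -131 + 114 = -17)
P(E) = (-5 + E)/(2*E) (P(E) = (-5 + E)/((2*E)) = (-5 + E)*(1/(2*E)) = (-5 + E)/(2*E))
u = -14272/7 (u = ((1/2)*(-5 - 7)/(-7) + 31)*(-64) = ((1/2)*(-1/7)*(-12) + 31)*(-64) = (6/7 + 31)*(-64) = (223/7)*(-64) = -14272/7 ≈ -2038.9)
u/j(96, -261) = -14272/7/(-17) = -14272/7*(-1/17) = 14272/119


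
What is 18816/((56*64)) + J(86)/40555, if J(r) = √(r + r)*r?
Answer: 21/4 + 172*√43/40555 ≈ 5.2778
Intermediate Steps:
J(r) = √2*r^(3/2) (J(r) = √(2*r)*r = (√2*√r)*r = √2*r^(3/2))
18816/((56*64)) + J(86)/40555 = 18816/((56*64)) + (√2*86^(3/2))/40555 = 18816/3584 + (√2*(86*√86))*(1/40555) = 18816*(1/3584) + (172*√43)*(1/40555) = 21/4 + 172*√43/40555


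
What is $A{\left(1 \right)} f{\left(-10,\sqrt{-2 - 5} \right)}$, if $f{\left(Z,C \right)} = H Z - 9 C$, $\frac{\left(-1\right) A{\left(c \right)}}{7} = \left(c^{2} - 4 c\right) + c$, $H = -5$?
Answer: $700 - 126 i \sqrt{7} \approx 700.0 - 333.36 i$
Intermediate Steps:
$A{\left(c \right)} = - 7 c^{2} + 21 c$ ($A{\left(c \right)} = - 7 \left(\left(c^{2} - 4 c\right) + c\right) = - 7 \left(c^{2} - 3 c\right) = - 7 c^{2} + 21 c$)
$f{\left(Z,C \right)} = - 9 C - 5 Z$ ($f{\left(Z,C \right)} = - 5 Z - 9 C = - 9 C - 5 Z$)
$A{\left(1 \right)} f{\left(-10,\sqrt{-2 - 5} \right)} = 7 \cdot 1 \left(3 - 1\right) \left(- 9 \sqrt{-2 - 5} - -50\right) = 7 \cdot 1 \left(3 - 1\right) \left(- 9 \sqrt{-7} + 50\right) = 7 \cdot 1 \cdot 2 \left(- 9 i \sqrt{7} + 50\right) = 14 \left(- 9 i \sqrt{7} + 50\right) = 14 \left(50 - 9 i \sqrt{7}\right) = 700 - 126 i \sqrt{7}$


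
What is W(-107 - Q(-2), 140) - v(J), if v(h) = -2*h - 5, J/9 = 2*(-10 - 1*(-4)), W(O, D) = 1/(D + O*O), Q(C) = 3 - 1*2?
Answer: -2490643/11804 ≈ -211.00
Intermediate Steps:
Q(C) = 1 (Q(C) = 3 - 2 = 1)
W(O, D) = 1/(D + O²)
J = -108 (J = 9*(2*(-10 - 1*(-4))) = 9*(2*(-10 + 4)) = 9*(2*(-6)) = 9*(-12) = -108)
v(h) = -5 - 2*h
W(-107 - Q(-2), 140) - v(J) = 1/(140 + (-107 - 1*1)²) - (-5 - 2*(-108)) = 1/(140 + (-107 - 1)²) - (-5 + 216) = 1/(140 + (-108)²) - 1*211 = 1/(140 + 11664) - 211 = 1/11804 - 211 = -2490643/11804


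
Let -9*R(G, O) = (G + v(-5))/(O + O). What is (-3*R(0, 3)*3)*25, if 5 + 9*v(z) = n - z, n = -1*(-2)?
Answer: 25/27 ≈ 0.92593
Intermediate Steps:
n = 2
v(z) = -⅓ - z/9 (v(z) = -5/9 + (2 - z)/9 = -5/9 + (2/9 - z/9) = -⅓ - z/9)
R(G, O) = -(2/9 + G)/(18*O) (R(G, O) = -(G + (-⅓ - ⅑*(-5)))/(9*(O + O)) = -(G + (-⅓ + 5/9))/(9*(2*O)) = -(G + 2/9)*1/(2*O)/9 = -(2/9 + G)*1/(2*O)/9 = -(2/9 + G)/(18*O))
(-3*R(0, 3)*3)*25 = (-(-2 - 9*0)/(54*3)*3)*25 = (-(-2 + 0)/(54*3)*3)*25 = (-(-2)/(54*3)*3)*25 = (-3*(-1/243)*3)*25 = ((1/81)*3)*25 = (1/27)*25 = 25/27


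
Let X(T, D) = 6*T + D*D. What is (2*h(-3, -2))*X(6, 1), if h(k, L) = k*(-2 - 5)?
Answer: 1554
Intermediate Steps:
X(T, D) = D**2 + 6*T (X(T, D) = 6*T + D**2 = D**2 + 6*T)
h(k, L) = -7*k (h(k, L) = k*(-7) = -7*k)
(2*h(-3, -2))*X(6, 1) = (2*(-7*(-3)))*(1**2 + 6*6) = (2*21)*(1 + 36) = 42*37 = 1554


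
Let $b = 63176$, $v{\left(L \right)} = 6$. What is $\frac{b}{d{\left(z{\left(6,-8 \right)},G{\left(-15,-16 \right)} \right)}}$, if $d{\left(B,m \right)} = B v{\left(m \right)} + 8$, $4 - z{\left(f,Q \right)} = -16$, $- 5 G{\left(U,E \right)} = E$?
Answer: $\frac{7897}{16} \approx 493.56$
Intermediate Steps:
$G{\left(U,E \right)} = - \frac{E}{5}$
$z{\left(f,Q \right)} = 20$ ($z{\left(f,Q \right)} = 4 - -16 = 4 + 16 = 20$)
$d{\left(B,m \right)} = 8 + 6 B$ ($d{\left(B,m \right)} = B 6 + 8 = 6 B + 8 = 8 + 6 B$)
$\frac{b}{d{\left(z{\left(6,-8 \right)},G{\left(-15,-16 \right)} \right)}} = \frac{63176}{8 + 6 \cdot 20} = \frac{63176}{8 + 120} = \frac{63176}{128} = 63176 \cdot \frac{1}{128} = \frac{7897}{16}$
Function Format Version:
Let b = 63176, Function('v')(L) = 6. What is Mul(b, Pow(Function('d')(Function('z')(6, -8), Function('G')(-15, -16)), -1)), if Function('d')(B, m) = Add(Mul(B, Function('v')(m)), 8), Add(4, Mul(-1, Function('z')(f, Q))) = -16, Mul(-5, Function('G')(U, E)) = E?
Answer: Rational(7897, 16) ≈ 493.56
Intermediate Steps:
Function('G')(U, E) = Mul(Rational(-1, 5), E)
Function('z')(f, Q) = 20 (Function('z')(f, Q) = Add(4, Mul(-1, -16)) = Add(4, 16) = 20)
Function('d')(B, m) = Add(8, Mul(6, B)) (Function('d')(B, m) = Add(Mul(B, 6), 8) = Add(Mul(6, B), 8) = Add(8, Mul(6, B)))
Mul(b, Pow(Function('d')(Function('z')(6, -8), Function('G')(-15, -16)), -1)) = Mul(63176, Pow(Add(8, Mul(6, 20)), -1)) = Mul(63176, Pow(Add(8, 120), -1)) = Mul(63176, Pow(128, -1)) = Mul(63176, Rational(1, 128)) = Rational(7897, 16)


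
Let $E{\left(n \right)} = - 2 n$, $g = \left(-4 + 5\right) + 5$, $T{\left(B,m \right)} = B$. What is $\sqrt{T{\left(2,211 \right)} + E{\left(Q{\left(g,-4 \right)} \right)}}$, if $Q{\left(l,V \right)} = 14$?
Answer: $i \sqrt{26} \approx 5.099 i$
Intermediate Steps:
$g = 6$ ($g = 1 + 5 = 6$)
$\sqrt{T{\left(2,211 \right)} + E{\left(Q{\left(g,-4 \right)} \right)}} = \sqrt{2 - 28} = \sqrt{-26} = i \sqrt{26}$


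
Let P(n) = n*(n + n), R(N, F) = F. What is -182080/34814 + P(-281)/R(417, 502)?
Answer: 1351623087/4369157 ≈ 309.36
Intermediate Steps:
P(n) = 2*n² (P(n) = n*(2*n) = 2*n²)
-182080/34814 + P(-281)/R(417, 502) = -182080/34814 + (2*(-281)²)/502 = -182080*1/34814 + (2*78961)*(1/502) = -91040/17407 + 157922*(1/502) = -91040/17407 + 78961/251 = 1351623087/4369157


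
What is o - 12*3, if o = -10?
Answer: -46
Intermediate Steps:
o - 12*3 = -10 - 12*3 = -10 - 36 = -46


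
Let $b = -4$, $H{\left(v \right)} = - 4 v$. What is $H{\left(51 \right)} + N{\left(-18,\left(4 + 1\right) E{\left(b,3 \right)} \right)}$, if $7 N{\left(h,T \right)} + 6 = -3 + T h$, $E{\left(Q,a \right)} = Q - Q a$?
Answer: $- \frac{2157}{7} \approx -308.14$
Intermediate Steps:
$E{\left(Q,a \right)} = Q - Q a$
$N{\left(h,T \right)} = - \frac{9}{7} + \frac{T h}{7}$ ($N{\left(h,T \right)} = - \frac{6}{7} + \frac{-3 + T h}{7} = - \frac{6}{7} + \left(- \frac{3}{7} + \frac{T h}{7}\right) = - \frac{9}{7} + \frac{T h}{7}$)
$H{\left(51 \right)} + N{\left(-18,\left(4 + 1\right) E{\left(b,3 \right)} \right)} = \left(-4\right) 51 + \left(- \frac{9}{7} + \frac{1}{7} \left(4 + 1\right) \left(- 4 \left(1 - 3\right)\right) \left(-18\right)\right) = -204 + \left(- \frac{9}{7} + \frac{1}{7} \cdot 5 \left(- 4 \left(1 - 3\right)\right) \left(-18\right)\right) = -204 + \left(- \frac{9}{7} + \frac{1}{7} \cdot 5 \left(\left(-4\right) \left(-2\right)\right) \left(-18\right)\right) = -204 + \left(- \frac{9}{7} + \frac{1}{7} \cdot 5 \cdot 8 \left(-18\right)\right) = -204 + \left(- \frac{9}{7} + \frac{1}{7} \cdot 40 \left(-18\right)\right) = -204 - \frac{729}{7} = - \frac{2157}{7}$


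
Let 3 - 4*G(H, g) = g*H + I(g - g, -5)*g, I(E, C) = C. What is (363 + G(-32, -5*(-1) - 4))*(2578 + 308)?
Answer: 1076478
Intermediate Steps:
G(H, g) = ¾ + 5*g/4 - H*g/4 (G(H, g) = ¾ - (g*H - 5*g)/4 = ¾ - (H*g - 5*g)/4 = ¾ - (-5*g + H*g)/4 = ¾ + (5*g/4 - H*g/4) = ¾ + 5*g/4 - H*g/4)
(363 + G(-32, -5*(-1) - 4))*(2578 + 308) = (363 + (¾ + 5*(-5*(-1) - 4)/4 - ¼*(-32)*(-5*(-1) - 4)))*(2578 + 308) = (363 + (¾ + 5*(5 - 4)/4 - ¼*(-32)*(5 - 4)))*2886 = (363 + (¾ + (5/4)*1 - ¼*(-32)*1))*2886 = (363 + (¾ + 5/4 + 8))*2886 = (363 + 10)*2886 = 373*2886 = 1076478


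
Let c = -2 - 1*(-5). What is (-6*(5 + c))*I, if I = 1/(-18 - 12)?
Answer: 8/5 ≈ 1.6000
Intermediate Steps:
c = 3 (c = -2 + 5 = 3)
I = -1/30 (I = 1/(-30) = -1/30 ≈ -0.033333)
(-6*(5 + c))*I = -6*(5 + 3)*(-1/30) = -6*8*(-1/30) = -48*(-1/30) = 8/5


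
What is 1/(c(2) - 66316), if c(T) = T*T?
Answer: -1/66312 ≈ -1.5080e-5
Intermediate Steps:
c(T) = T²
1/(c(2) - 66316) = 1/(2² - 66316) = 1/(4 - 66316) = 1/(-66312) = -1/66312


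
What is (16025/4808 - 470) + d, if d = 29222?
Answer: 138255641/4808 ≈ 28755.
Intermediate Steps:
(16025/4808 - 470) + d = (16025/4808 - 470) + 29222 = -2243735/4808 + 29222 = 138255641/4808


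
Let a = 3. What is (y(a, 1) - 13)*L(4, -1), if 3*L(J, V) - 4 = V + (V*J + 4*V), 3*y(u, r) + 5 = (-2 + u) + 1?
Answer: 70/3 ≈ 23.333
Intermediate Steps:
y(u, r) = -2 + u/3 (y(u, r) = -5/3 + ((-2 + u) + 1)/3 = -5/3 + (-1 + u)/3 = -5/3 + (-⅓ + u/3) = -2 + u/3)
L(J, V) = 4/3 + 5*V/3 + J*V/3 (L(J, V) = 4/3 + (V + (V*J + 4*V))/3 = 4/3 + (V + (J*V + 4*V))/3 = 4/3 + (V + (4*V + J*V))/3 = 4/3 + (5*V + J*V)/3 = 4/3 + (5*V/3 + J*V/3) = 4/3 + 5*V/3 + J*V/3)
(y(a, 1) - 13)*L(4, -1) = ((-2 + (⅓)*3) - 13)*(4/3 + (5/3)*(-1) + (⅓)*4*(-1)) = ((-2 + 1) - 13)*(4/3 - 5/3 - 4/3) = (-1 - 13)*(-5/3) = -14*(-5/3) = 70/3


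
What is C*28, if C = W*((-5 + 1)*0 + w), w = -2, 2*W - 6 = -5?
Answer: -28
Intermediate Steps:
W = 1/2 (W = 3 + (1/2)*(-5) = 3 - 5/2 = 1/2 ≈ 0.50000)
C = -1 (C = ((-5 + 1)*0 - 2)/2 = (-4*0 - 2)/2 = (0 - 2)/2 = (1/2)*(-2) = -1)
C*28 = -1*28 = -28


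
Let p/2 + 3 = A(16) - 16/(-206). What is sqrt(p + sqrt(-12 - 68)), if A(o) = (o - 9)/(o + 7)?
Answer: 2*sqrt(-7346269 + 5612161*I*sqrt(5))/2369 ≈ 1.6013 + 2.7929*I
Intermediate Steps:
A(o) = (-9 + o)/(7 + o)
p = -12404/2369 (p = -6 + 2*((-9 + 16)/(7 + 16) - 16/(-206)) = -6 + 2*(7/23 - 16*(-1)/206) = -6 + 2*((1/23)*7 - 1*(-8/103)) = -6 + 2*(7/23 + 8/103) = -6 + 2*(905/2369) = -6 + 1810/2369 = -12404/2369 ≈ -5.2360)
sqrt(p + sqrt(-12 - 68)) = sqrt(-12404/2369 + sqrt(-12 - 68)) = sqrt(-12404/2369 + sqrt(-80)) = sqrt(-12404/2369 + 4*I*sqrt(5))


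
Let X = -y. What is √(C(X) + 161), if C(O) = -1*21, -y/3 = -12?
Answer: 2*√35 ≈ 11.832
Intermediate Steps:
y = 36 (y = -3*(-12) = 36)
X = -36 (X = -1*36 = -36)
C(O) = -21
√(C(X) + 161) = √(-21 + 161) = √140 = 2*√35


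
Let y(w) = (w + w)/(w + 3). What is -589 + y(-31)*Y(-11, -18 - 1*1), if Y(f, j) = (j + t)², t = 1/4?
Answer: 42439/224 ≈ 189.46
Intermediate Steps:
t = ¼ ≈ 0.25000
y(w) = 2*w/(3 + w) (y(w) = (2*w)/(3 + w) = 2*w/(3 + w))
Y(f, j) = (¼ + j)² (Y(f, j) = (j + ¼)² = (¼ + j)²)
-589 + y(-31)*Y(-11, -18 - 1*1) = -589 + (2*(-31)/(3 - 31))*((1 + 4*(-18 - 1*1))²/16) = -589 + (2*(-31)/(-28))*((1 + 4*(-18 - 1))²/16) = -589 + (2*(-31)*(-1/28))*((1 + 4*(-19))²/16) = -589 + 31*((1 - 76)²/16)/14 = -589 + 31*((1/16)*(-75)²)/14 = -589 + 31*((1/16)*5625)/14 = -589 + (31/14)*(5625/16) = -589 + 174375/224 = 42439/224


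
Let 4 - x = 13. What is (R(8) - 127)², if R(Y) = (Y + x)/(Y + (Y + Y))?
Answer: 9296401/576 ≈ 16140.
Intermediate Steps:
x = -9 (x = 4 - 1*13 = 4 - 13 = -9)
R(Y) = (-9 + Y)/(3*Y) (R(Y) = (Y - 9)/(Y + (Y + Y)) = (-9 + Y)/(Y + 2*Y) = (-9 + Y)/((3*Y)) = (-9 + Y)*(1/(3*Y)) = (-9 + Y)/(3*Y))
(R(8) - 127)² = ((⅓)*(-9 + 8)/8 - 127)² = ((⅓)*(⅛)*(-1) - 127)² = (-1/24 - 127)² = (-3049/24)² = 9296401/576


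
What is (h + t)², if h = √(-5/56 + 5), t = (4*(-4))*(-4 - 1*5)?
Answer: 1161491/56 + 360*√154/7 ≈ 21379.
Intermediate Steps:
t = 144 (t = -16*(-4 - 5) = -16*(-9) = 144)
h = 5*√154/28 (h = √(-5*1/56 + 5) = √(-5/56 + 5) = √(275/56) = 5*√154/28 ≈ 2.2160)
(h + t)² = (5*√154/28 + 144)² = (144 + 5*√154/28)²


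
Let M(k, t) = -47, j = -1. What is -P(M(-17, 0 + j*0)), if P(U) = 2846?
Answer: -2846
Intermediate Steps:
-P(M(-17, 0 + j*0)) = -1*2846 = -2846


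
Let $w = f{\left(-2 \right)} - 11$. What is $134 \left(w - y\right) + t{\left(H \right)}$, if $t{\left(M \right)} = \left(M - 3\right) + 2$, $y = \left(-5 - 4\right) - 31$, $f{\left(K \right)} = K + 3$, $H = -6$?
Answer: $4013$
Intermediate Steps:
$f{\left(K \right)} = 3 + K$
$w = -10$ ($w = \left(3 - 2\right) - 11 = 1 - 11 = -10$)
$y = -40$ ($y = \left(-5 - 4\right) - 31 = -9 - 31 = -40$)
$t{\left(M \right)} = -1 + M$ ($t{\left(M \right)} = \left(-3 + M\right) + 2 = -1 + M$)
$134 \left(w - y\right) + t{\left(H \right)} = 134 \left(-10 - -40\right) - 7 = 134 \left(-10 + 40\right) - 7 = 134 \cdot 30 - 7 = 4020 - 7 = 4013$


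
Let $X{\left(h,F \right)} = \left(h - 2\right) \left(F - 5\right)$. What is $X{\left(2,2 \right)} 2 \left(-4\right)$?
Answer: $0$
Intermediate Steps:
$X{\left(h,F \right)} = \left(-5 + F\right) \left(-2 + h\right)$ ($X{\left(h,F \right)} = \left(-2 + h\right) \left(-5 + F\right) = \left(-5 + F\right) \left(-2 + h\right)$)
$X{\left(2,2 \right)} 2 \left(-4\right) = \left(10 - 10 - 4 + 2 \cdot 2\right) 2 \left(-4\right) = \left(10 - 10 - 4 + 4\right) 2 \left(-4\right) = 0 \cdot 2 \left(-4\right) = 0 \left(-4\right) = 0$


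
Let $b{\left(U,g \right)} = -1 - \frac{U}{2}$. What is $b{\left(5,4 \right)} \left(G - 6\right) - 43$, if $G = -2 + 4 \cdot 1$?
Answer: $-29$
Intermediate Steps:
$b{\left(U,g \right)} = -1 - \frac{U}{2}$ ($b{\left(U,g \right)} = -1 - U \frac{1}{2} = -1 - \frac{U}{2}$)
$G = 2$ ($G = -2 + 4 = 2$)
$b{\left(5,4 \right)} \left(G - 6\right) - 43 = \left(-1 - \frac{5}{2}\right) \left(2 - 6\right) - 43 = \left(-1 - \frac{5}{2}\right) \left(-4\right) - 43 = \left(- \frac{7}{2}\right) \left(-4\right) - 43 = 14 - 43 = -29$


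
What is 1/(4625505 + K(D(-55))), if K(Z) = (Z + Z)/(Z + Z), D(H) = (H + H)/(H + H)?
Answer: 1/4625506 ≈ 2.1619e-7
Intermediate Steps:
D(H) = 1 (D(H) = (2*H)/((2*H)) = (2*H)*(1/(2*H)) = 1)
K(Z) = 1 (K(Z) = (2*Z)/((2*Z)) = (2*Z)*(1/(2*Z)) = 1)
1/(4625505 + K(D(-55))) = 1/(4625505 + 1) = 1/4625506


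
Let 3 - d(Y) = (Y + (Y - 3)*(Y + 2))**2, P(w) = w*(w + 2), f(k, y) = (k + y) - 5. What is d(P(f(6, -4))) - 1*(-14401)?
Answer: 14395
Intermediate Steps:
f(k, y) = -5 + k + y
P(w) = w*(2 + w)
d(Y) = 3 - (Y + (-3 + Y)*(2 + Y))**2 (d(Y) = 3 - (Y + (Y - 3)*(Y + 2))**2 = 3 - (Y + (-3 + Y)*(2 + Y))**2)
d(P(f(6, -4))) - 1*(-14401) = (3 - (-6 + ((-5 + 6 - 4)*(2 + (-5 + 6 - 4)))**2)**2) - 1*(-14401) = (3 - (-6 + (-3*(2 - 3))**2)**2) + 14401 = (3 - (-6 + (-3*(-1))**2)**2) + 14401 = (3 - (-6 + 3**2)**2) + 14401 = (3 - (-6 + 9)**2) + 14401 = (3 - 1*3**2) + 14401 = (3 - 1*9) + 14401 = (3 - 9) + 14401 = -6 + 14401 = 14395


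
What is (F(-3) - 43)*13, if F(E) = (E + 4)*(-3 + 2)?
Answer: -572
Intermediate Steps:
F(E) = -4 - E (F(E) = (4 + E)*(-1) = -4 - E)
(F(-3) - 43)*13 = ((-4 - 1*(-3)) - 43)*13 = ((-4 + 3) - 43)*13 = (-1 - 43)*13 = -44*13 = -572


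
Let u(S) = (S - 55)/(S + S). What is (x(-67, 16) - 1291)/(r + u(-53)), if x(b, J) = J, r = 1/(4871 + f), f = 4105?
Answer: -606553200/484757 ≈ -1251.3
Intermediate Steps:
r = 1/8976 (r = 1/(4871 + 4105) = 1/8976 ≈ 0.00011141)
u(S) = (-55 + S)/(2*S) (u(S) = (-55 + S)/((2*S)) = (-55 + S)*(1/(2*S)) = (-55 + S)/(2*S))
(x(-67, 16) - 1291)/(r + u(-53)) = (16 - 1291)/(1/8976 + (1/2)*(-55 - 53)/(-53)) = -1275/(1/8976 + (1/2)*(-1/53)*(-108)) = -1275/(1/8976 + 54/53) = -1275/484757/475728 = -1275*475728/484757 = -606553200/484757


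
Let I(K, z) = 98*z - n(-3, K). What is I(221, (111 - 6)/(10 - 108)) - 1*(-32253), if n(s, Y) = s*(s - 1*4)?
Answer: 32127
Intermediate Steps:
n(s, Y) = s*(-4 + s) (n(s, Y) = s*(s - 4) = s*(-4 + s))
I(K, z) = -21 + 98*z (I(K, z) = 98*z - (-3)*(-4 - 3) = 98*z - (-3)*(-7) = 98*z - 1*21 = 98*z - 21 = -21 + 98*z)
I(221, (111 - 6)/(10 - 108)) - 1*(-32253) = (-21 + 98*((111 - 6)/(10 - 108))) - 1*(-32253) = (-21 + 98*(105/(-98))) + 32253 = (-21 + 98*(105*(-1/98))) + 32253 = (-21 + 98*(-15/14)) + 32253 = (-21 - 105) + 32253 = -126 + 32253 = 32127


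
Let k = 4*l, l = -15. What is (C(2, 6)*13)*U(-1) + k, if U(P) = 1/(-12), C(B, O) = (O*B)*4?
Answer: -112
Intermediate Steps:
C(B, O) = 4*B*O (C(B, O) = (B*O)*4 = 4*B*O)
U(P) = -1/12
k = -60 (k = 4*(-15) = -60)
(C(2, 6)*13)*U(-1) + k = ((4*2*6)*13)*(-1/12) - 60 = (48*13)*(-1/12) - 60 = 624*(-1/12) - 60 = -52 - 60 = -112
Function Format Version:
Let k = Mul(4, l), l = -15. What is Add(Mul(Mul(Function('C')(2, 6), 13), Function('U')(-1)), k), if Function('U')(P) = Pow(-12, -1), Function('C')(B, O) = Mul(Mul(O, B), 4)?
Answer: -112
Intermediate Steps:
Function('C')(B, O) = Mul(4, B, O) (Function('C')(B, O) = Mul(Mul(B, O), 4) = Mul(4, B, O))
Function('U')(P) = Rational(-1, 12)
k = -60 (k = Mul(4, -15) = -60)
Add(Mul(Mul(Function('C')(2, 6), 13), Function('U')(-1)), k) = Add(Mul(Mul(Mul(4, 2, 6), 13), Rational(-1, 12)), -60) = Add(Mul(Mul(48, 13), Rational(-1, 12)), -60) = Add(Mul(624, Rational(-1, 12)), -60) = Add(-52, -60) = -112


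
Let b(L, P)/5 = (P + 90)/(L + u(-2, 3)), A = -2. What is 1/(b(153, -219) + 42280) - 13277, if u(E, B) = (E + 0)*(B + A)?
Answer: -84755521744/6383635 ≈ -13277.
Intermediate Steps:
u(E, B) = E*(-2 + B) (u(E, B) = (E + 0)*(B - 2) = E*(-2 + B))
b(L, P) = 5*(90 + P)/(-2 + L) (b(L, P) = 5*((P + 90)/(L - 2*(-2 + 3))) = 5*((90 + P)/(L - 2*1)) = 5*((90 + P)/(L - 2)) = 5*((90 + P)/(-2 + L)) = 5*(90 + P)/(-2 + L))
1/(b(153, -219) + 42280) - 13277 = 1/(5*(90 - 219)/(-2 + 153) + 42280) - 13277 = 1/(5*(-129)/151 + 42280) - 13277 = 1/(5*(1/151)*(-129) + 42280) - 13277 = 1/(-645/151 + 42280) - 13277 = 1/(6383635/151) - 13277 = 151/6383635 - 13277 = -84755521744/6383635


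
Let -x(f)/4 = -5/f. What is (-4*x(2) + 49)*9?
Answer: 81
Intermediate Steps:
x(f) = 20/f (x(f) = -(-20)/f = 20/f)
(-4*x(2) + 49)*9 = (-80/2 + 49)*9 = (-4*10 + 49)*9 = (-40 + 49)*9 = 9*9 = 81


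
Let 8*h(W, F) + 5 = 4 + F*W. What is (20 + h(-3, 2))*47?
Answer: 7191/8 ≈ 898.88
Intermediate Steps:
h(W, F) = -⅛ + F*W/8 (h(W, F) = -5/8 + (4 + F*W)/8 = -5/8 + (½ + F*W/8) = -⅛ + F*W/8)
(20 + h(-3, 2))*47 = (20 + (-⅛ + (⅛)*2*(-3)))*47 = (20 + (-⅛ - ¾))*47 = (20 - 7/8)*47 = (153/8)*47 = 7191/8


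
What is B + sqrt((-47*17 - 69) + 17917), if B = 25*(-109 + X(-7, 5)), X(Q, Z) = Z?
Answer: -2600 + sqrt(17049) ≈ -2469.4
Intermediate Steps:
B = -2600 (B = 25*(-109 + 5) = 25*(-104) = -2600)
B + sqrt((-47*17 - 69) + 17917) = -2600 + sqrt((-47*17 - 69) + 17917) = -2600 + sqrt((-799 - 69) + 17917) = -2600 + sqrt(-868 + 17917) = -2600 + sqrt(17049)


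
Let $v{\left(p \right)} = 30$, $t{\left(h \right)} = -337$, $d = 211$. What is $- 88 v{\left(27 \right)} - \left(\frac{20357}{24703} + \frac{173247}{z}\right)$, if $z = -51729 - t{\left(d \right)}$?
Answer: $- \frac{3348343026943}{1269536576} \approx -2637.5$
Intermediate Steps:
$z = -51392$ ($z = -51729 - -337 = -51729 + 337 = -51392$)
$- 88 v{\left(27 \right)} - \left(\frac{20357}{24703} + \frac{173247}{z}\right) = \left(-88\right) 30 - \left(- \frac{173247}{51392} + \frac{20357}{24703}\right) = -2640 - - \frac{3233533697}{1269536576} = -2640 + \left(\frac{173247}{51392} - \frac{20357}{24703}\right) = -2640 + \frac{3233533697}{1269536576} = - \frac{3348343026943}{1269536576}$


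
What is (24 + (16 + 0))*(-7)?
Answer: -280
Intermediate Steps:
(24 + (16 + 0))*(-7) = (24 + 16)*(-7) = 40*(-7) = -280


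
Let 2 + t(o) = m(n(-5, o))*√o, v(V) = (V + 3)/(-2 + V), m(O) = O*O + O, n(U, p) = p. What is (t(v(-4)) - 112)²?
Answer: 101056945/7776 - 133*√6/18 ≈ 12978.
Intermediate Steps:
m(O) = O + O² (m(O) = O² + O = O + O²)
v(V) = (3 + V)/(-2 + V)
t(o) = -2 + o^(3/2)*(1 + o) (t(o) = -2 + (o*(1 + o))*√o = -2 + o^(3/2)*(1 + o))
(t(v(-4)) - 112)² = ((-2 + ((3 - 4)/(-2 - 4))^(3/2)*(1 + (3 - 4)/(-2 - 4))) - 112)² = ((-2 + (-1/(-6))^(3/2)*(1 - 1/(-6))) - 112)² = ((-2 + (-⅙*(-1))^(3/2)*(1 - ⅙*(-1))) - 112)² = ((-2 + (⅙)^(3/2)*(1 + ⅙)) - 112)² = ((-2 + (√6/36)*(7/6)) - 112)² = ((-2 + 7*√6/216) - 112)² = (-114 + 7*√6/216)²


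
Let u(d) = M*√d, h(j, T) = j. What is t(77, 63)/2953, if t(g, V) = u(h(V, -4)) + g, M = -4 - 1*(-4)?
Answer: 77/2953 ≈ 0.026075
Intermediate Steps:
M = 0 (M = -4 + 4 = 0)
u(d) = 0 (u(d) = 0*√d = 0)
t(g, V) = g (t(g, V) = 0 + g = g)
t(77, 63)/2953 = 77/2953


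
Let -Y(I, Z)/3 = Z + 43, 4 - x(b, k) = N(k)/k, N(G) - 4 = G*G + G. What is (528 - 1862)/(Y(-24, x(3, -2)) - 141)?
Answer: 1334/291 ≈ 4.5842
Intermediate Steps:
N(G) = 4 + G + G² (N(G) = 4 + (G*G + G) = 4 + (G² + G) = 4 + (G + G²) = 4 + G + G²)
x(b, k) = 4 - (4 + k + k²)/k
Y(I, Z) = -129 - 3*Z (Y(I, Z) = -3*(Z + 43) = -3*(43 + Z) = -129 - 3*Z)
(528 - 1862)/(Y(-24, x(3, -2)) - 141) = (528 - 1862)/((-129 - 3*(3 - 1*(-2) - 4/(-2))) - 141) = -1334/((-129 - 3*(3 + 2 - 4*(-½))) - 141) = -1334/((-129 - 3*(3 + 2 + 2)) - 141) = -1334/((-129 - 3*7) - 141) = -1334/((-129 - 21) - 141) = -1334/(-150 - 141) = -1334/(-291) = -1334*(-1/291) = 1334/291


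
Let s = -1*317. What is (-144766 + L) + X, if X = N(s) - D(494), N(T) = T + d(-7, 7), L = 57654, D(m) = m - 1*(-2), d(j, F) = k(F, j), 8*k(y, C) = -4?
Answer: -175851/2 ≈ -87926.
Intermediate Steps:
k(y, C) = -1/2 (k(y, C) = (1/8)*(-4) = -1/2)
d(j, F) = -1/2
D(m) = 2 + m (D(m) = m + 2 = 2 + m)
s = -317
N(T) = -1/2 + T (N(T) = T - 1/2 = -1/2 + T)
X = -1627/2 (X = (-1/2 - 317) - (2 + 494) = -635/2 - 1*496 = -635/2 - 496 = -1627/2 ≈ -813.50)
(-144766 + L) + X = (-144766 + 57654) - 1627/2 = -87112 - 1627/2 = -175851/2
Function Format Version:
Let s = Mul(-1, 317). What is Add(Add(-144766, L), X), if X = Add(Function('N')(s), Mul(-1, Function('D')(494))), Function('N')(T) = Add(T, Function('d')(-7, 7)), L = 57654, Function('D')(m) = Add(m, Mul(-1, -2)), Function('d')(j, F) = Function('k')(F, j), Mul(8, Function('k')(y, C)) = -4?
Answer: Rational(-175851, 2) ≈ -87926.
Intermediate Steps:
Function('k')(y, C) = Rational(-1, 2) (Function('k')(y, C) = Mul(Rational(1, 8), -4) = Rational(-1, 2))
Function('d')(j, F) = Rational(-1, 2)
Function('D')(m) = Add(2, m) (Function('D')(m) = Add(m, 2) = Add(2, m))
s = -317
Function('N')(T) = Add(Rational(-1, 2), T) (Function('N')(T) = Add(T, Rational(-1, 2)) = Add(Rational(-1, 2), T))
X = Rational(-1627, 2) (X = Add(Add(Rational(-1, 2), -317), Mul(-1, Add(2, 494))) = Add(Rational(-635, 2), Mul(-1, 496)) = Add(Rational(-635, 2), -496) = Rational(-1627, 2) ≈ -813.50)
Add(Add(-144766, L), X) = Add(Add(-144766, 57654), Rational(-1627, 2)) = Add(-87112, Rational(-1627, 2)) = Rational(-175851, 2)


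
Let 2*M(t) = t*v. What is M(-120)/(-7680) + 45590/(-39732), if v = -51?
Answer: -1965463/1271424 ≈ -1.5459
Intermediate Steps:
M(t) = -51*t/2 (M(t) = (t*(-51))/2 = (-51*t)/2 = -51*t/2)
M(-120)/(-7680) + 45590/(-39732) = -51/2*(-120)/(-7680) + 45590/(-39732) = 3060*(-1/7680) + 45590*(-1/39732) = -51/128 - 22795/19866 = -1965463/1271424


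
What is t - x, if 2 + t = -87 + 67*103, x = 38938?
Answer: -32126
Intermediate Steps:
t = 6812 (t = -2 + (-87 + 67*103) = -2 + (-87 + 6901) = -2 + 6814 = 6812)
t - x = 6812 - 1*38938 = 6812 - 38938 = -32126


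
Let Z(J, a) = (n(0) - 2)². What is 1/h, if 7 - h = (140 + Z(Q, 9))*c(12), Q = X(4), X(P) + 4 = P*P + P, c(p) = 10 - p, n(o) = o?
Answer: 1/295 ≈ 0.0033898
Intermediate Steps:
X(P) = -4 + P + P² (X(P) = -4 + (P*P + P) = -4 + (P² + P) = -4 + (P + P²) = -4 + P + P²)
Q = 16 (Q = -4 + 4 + 4² = -4 + 4 + 16 = 16)
Z(J, a) = 4 (Z(J, a) = (0 - 2)² = (-2)² = 4)
h = 295 (h = 7 - (140 + 4)*(10 - 1*12) = 7 - 144*(10 - 12) = 7 - 144*(-2) = 7 - 1*(-288) = 7 + 288 = 295)
1/h = 1/295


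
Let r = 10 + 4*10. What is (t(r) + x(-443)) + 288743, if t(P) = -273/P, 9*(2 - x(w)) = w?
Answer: 129954943/450 ≈ 2.8879e+5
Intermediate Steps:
x(w) = 2 - w/9
r = 50 (r = 10 + 40 = 50)
(t(r) + x(-443)) + 288743 = (-273/50 + (2 - ⅑*(-443))) + 288743 = (-273*1/50 + (2 + 443/9)) + 288743 = (-273/50 + 461/9) + 288743 = 20593/450 + 288743 = 129954943/450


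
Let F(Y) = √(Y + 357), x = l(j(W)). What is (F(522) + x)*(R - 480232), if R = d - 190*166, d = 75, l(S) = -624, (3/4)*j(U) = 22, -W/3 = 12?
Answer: 319298928 - 511697*√879 ≈ 3.0413e+8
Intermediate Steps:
W = -36 (W = -3*12 = -36)
j(U) = 88/3 (j(U) = (4/3)*22 = 88/3)
x = -624
F(Y) = √(357 + Y)
R = -31465 (R = 75 - 190*166 = 75 - 31540 = -31465)
(F(522) + x)*(R - 480232) = (√(357 + 522) - 624)*(-31465 - 480232) = (√879 - 624)*(-511697) = (-624 + √879)*(-511697) = 319298928 - 511697*√879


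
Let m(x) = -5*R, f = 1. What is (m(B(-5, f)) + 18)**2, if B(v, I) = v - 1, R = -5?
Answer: 1849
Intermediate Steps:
B(v, I) = -1 + v
m(x) = 25 (m(x) = -5*(-5) = 25)
(m(B(-5, f)) + 18)**2 = (25 + 18)**2 = 43**2 = 1849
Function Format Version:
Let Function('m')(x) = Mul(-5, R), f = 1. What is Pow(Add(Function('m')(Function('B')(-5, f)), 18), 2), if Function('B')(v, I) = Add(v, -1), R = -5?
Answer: 1849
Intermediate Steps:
Function('B')(v, I) = Add(-1, v)
Function('m')(x) = 25 (Function('m')(x) = Mul(-5, -5) = 25)
Pow(Add(Function('m')(Function('B')(-5, f)), 18), 2) = Pow(Add(25, 18), 2) = Pow(43, 2) = 1849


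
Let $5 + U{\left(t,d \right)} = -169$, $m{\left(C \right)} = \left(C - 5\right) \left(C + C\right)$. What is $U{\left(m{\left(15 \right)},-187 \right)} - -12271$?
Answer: $12097$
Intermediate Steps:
$m{\left(C \right)} = 2 C \left(-5 + C\right)$ ($m{\left(C \right)} = \left(-5 + C\right) 2 C = 2 C \left(-5 + C\right)$)
$U{\left(t,d \right)} = -174$ ($U{\left(t,d \right)} = -5 - 169 = -174$)
$U{\left(m{\left(15 \right)},-187 \right)} - -12271 = -174 - -12271 = -174 + 12271 = 12097$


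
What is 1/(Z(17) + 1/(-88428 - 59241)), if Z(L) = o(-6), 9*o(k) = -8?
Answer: -443007/393787 ≈ -1.1250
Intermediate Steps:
o(k) = -8/9 (o(k) = (1/9)*(-8) = -8/9)
Z(L) = -8/9
1/(Z(17) + 1/(-88428 - 59241)) = 1/(-8/9 + 1/(-88428 - 59241)) = 1/(-8/9 + 1/(-147669)) = 1/(-8/9 - 1/147669) = 1/(-393787/443007) = -443007/393787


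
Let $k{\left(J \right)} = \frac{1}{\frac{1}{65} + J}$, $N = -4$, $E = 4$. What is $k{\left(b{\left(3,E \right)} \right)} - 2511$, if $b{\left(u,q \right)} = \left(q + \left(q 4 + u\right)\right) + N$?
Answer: $- \frac{3103531}{1236} \approx -2510.9$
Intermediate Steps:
$b{\left(u,q \right)} = -4 + u + 5 q$ ($b{\left(u,q \right)} = \left(q + \left(q 4 + u\right)\right) - 4 = \left(q + \left(4 q + u\right)\right) - 4 = \left(q + \left(u + 4 q\right)\right) - 4 = \left(u + 5 q\right) - 4 = -4 + u + 5 q$)
$k{\left(J \right)} = \frac{1}{\frac{1}{65} + J}$
$k{\left(b{\left(3,E \right)} \right)} - 2511 = \frac{65}{1 + 65 \left(-4 + 3 + 5 \cdot 4\right)} - 2511 = \frac{65}{1 + 65 \left(-4 + 3 + 20\right)} - 2511 = \frac{65}{1 + 65 \cdot 19} - 2511 = \frac{65}{1 + 1235} - 2511 = \frac{65}{1236} - 2511 = - \frac{3103531}{1236}$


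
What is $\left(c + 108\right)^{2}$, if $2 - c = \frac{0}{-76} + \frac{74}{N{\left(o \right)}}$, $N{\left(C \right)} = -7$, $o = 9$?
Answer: $\frac{712336}{49} \approx 14537.0$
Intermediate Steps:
$c = \frac{88}{7}$ ($c = 2 - \left(\frac{0}{-76} + \frac{74}{-7}\right) = 2 - \left(0 \left(- \frac{1}{76}\right) + 74 \left(- \frac{1}{7}\right)\right) = 2 - \left(0 - \frac{74}{7}\right) = 2 - - \frac{74}{7} = 2 + \frac{74}{7} = \frac{88}{7} \approx 12.571$)
$\left(c + 108\right)^{2} = \left(\frac{88}{7} + 108\right)^{2} = \left(\frac{844}{7}\right)^{2} = \frac{712336}{49}$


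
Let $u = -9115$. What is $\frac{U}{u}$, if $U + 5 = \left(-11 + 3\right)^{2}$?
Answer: $- \frac{59}{9115} \approx -0.0064728$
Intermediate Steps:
$U = 59$ ($U = -5 + \left(-11 + 3\right)^{2} = -5 + \left(-8\right)^{2} = -5 + 64 = 59$)
$\frac{U}{u} = \frac{59}{-9115} = 59 \left(- \frac{1}{9115}\right) = - \frac{59}{9115}$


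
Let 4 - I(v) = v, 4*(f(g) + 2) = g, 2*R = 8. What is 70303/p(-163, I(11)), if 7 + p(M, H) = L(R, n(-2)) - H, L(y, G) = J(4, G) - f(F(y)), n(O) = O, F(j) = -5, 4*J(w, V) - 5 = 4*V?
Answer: 140606/5 ≈ 28121.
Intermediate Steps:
J(w, V) = 5/4 + V (J(w, V) = 5/4 + (4*V)/4 = 5/4 + V)
R = 4 (R = (1/2)*8 = 4)
f(g) = -2 + g/4
L(y, G) = 9/2 + G (L(y, G) = (5/4 + G) - (-2 + (1/4)*(-5)) = (5/4 + G) - (-2 - 5/4) = (5/4 + G) - 1*(-13/4) = (5/4 + G) + 13/4 = 9/2 + G)
I(v) = 4 - v
p(M, H) = -9/2 - H (p(M, H) = -7 + ((9/2 - 2) - H) = -7 + (5/2 - H) = -9/2 - H)
70303/p(-163, I(11)) = 70303/(-9/2 - (4 - 1*11)) = 70303/(-9/2 - (4 - 11)) = 70303/(-9/2 - 1*(-7)) = 70303/(-9/2 + 7) = 70303/(5/2) = 70303*(2/5) = 140606/5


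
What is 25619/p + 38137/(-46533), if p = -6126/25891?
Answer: -10288547892073/95020386 ≈ -1.0828e+5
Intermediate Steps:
p = -6126/25891 (p = -6126*1/25891 = -6126/25891 ≈ -0.23661)
25619/p + 38137/(-46533) = 25619/(-6126/25891) + 38137/(-46533) = 25619*(-25891/6126) + 38137*(-1/46533) = -663301529/6126 - 38137/46533 = -10288547892073/95020386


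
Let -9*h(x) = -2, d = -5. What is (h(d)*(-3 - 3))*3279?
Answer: -4372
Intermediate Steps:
h(x) = 2/9 (h(x) = -⅑*(-2) = 2/9)
(h(d)*(-3 - 3))*3279 = (2*(-3 - 3)/9)*3279 = ((2/9)*(-6))*3279 = -4/3*3279 = -4372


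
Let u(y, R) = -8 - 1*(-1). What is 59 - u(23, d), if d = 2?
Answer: 66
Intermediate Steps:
u(y, R) = -7 (u(y, R) = -8 + 1 = -7)
59 - u(23, d) = 59 - 1*(-7) = 59 + 7 = 66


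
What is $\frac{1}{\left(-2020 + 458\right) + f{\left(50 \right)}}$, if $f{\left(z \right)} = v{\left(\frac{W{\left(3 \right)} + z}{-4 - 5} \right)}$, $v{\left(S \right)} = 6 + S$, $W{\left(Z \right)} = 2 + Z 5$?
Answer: $- \frac{9}{14071} \approx -0.00063961$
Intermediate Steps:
$W{\left(Z \right)} = 2 + 5 Z$
$f{\left(z \right)} = \frac{37}{9} - \frac{z}{9}$ ($f{\left(z \right)} = 6 + \frac{\left(2 + 5 \cdot 3\right) + z}{-4 - 5} = 6 + \frac{\left(2 + 15\right) + z}{-9} = 6 + \left(17 + z\right) \left(- \frac{1}{9}\right) = 6 - \left(\frac{17}{9} + \frac{z}{9}\right) = \frac{37}{9} - \frac{z}{9}$)
$\frac{1}{\left(-2020 + 458\right) + f{\left(50 \right)}} = \frac{1}{\left(-2020 + 458\right) + \left(\frac{37}{9} - \frac{50}{9}\right)} = \frac{1}{-1562 + \left(\frac{37}{9} - \frac{50}{9}\right)} = \frac{1}{-1562 - \frac{13}{9}} = \frac{1}{- \frac{14071}{9}} = - \frac{9}{14071}$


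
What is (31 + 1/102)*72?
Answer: 37956/17 ≈ 2232.7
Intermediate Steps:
(31 + 1/102)*72 = (3163/102)*72 = 37956/17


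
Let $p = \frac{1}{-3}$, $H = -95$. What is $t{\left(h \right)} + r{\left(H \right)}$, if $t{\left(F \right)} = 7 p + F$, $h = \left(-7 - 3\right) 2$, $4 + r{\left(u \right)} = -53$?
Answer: $- \frac{238}{3} \approx -79.333$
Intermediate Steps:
$p = - \frac{1}{3} \approx -0.33333$
$r{\left(u \right)} = -57$ ($r{\left(u \right)} = -4 - 53 = -57$)
$h = -20$ ($h = \left(-10\right) 2 = -20$)
$t{\left(F \right)} = - \frac{7}{3} + F$ ($t{\left(F \right)} = 7 \left(- \frac{1}{3}\right) + F = - \frac{7}{3} + F$)
$t{\left(h \right)} + r{\left(H \right)} = \left(- \frac{7}{3} - 20\right) - 57 = - \frac{67}{3} - 57 = - \frac{238}{3}$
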